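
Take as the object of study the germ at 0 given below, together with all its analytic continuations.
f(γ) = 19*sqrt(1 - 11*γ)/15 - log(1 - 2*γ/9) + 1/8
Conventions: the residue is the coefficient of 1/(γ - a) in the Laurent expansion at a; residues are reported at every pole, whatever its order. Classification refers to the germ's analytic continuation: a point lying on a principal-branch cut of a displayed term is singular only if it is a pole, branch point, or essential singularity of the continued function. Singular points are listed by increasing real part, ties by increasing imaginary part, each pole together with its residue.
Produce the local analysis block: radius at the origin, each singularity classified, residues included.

Branch term (19/15)*sqrt(1 - γ/(1/11)): its argument vanishes at γ = 1/11, a square-root branch point, modulus 1/11.
Branch term (-1)*log(1 - γ/(9/2)): its argument vanishes at γ = 9/2, a logarithmic branch point, modulus 9/2.
The radius of convergence is the smallest modulus among the singular points: 1/11.
List the singular points by increasing real part (a conjugate pair: the negative imaginary part first).

Radius of convergence at 0: 1/11.
At 1/11: an algebraic (square-root) branch point.
At 9/2: a logarithmic branch point.


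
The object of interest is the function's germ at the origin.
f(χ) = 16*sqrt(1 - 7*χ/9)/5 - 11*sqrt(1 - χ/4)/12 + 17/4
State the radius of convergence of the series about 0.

The radius of convergence is 9/7.

Branch term (-11/12)*sqrt(1 - χ/(4)): its argument vanishes at χ = 4, a square-root branch point, modulus 4.
Branch term (16/5)*sqrt(1 - χ/(9/7)): its argument vanishes at χ = 9/7, a square-root branch point, modulus 9/7.
The radius of convergence is the smallest modulus among the singular points: 9/7.


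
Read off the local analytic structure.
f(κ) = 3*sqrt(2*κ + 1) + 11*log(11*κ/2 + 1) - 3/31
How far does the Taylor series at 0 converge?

The radius of convergence is 2/11.

Branch term (3)*sqrt(1 - κ/(-1/2)): its argument vanishes at κ = -1/2, a square-root branch point, modulus 1/2.
Branch term (11)*log(1 - κ/(-2/11)): its argument vanishes at κ = -2/11, a logarithmic branch point, modulus 2/11.
The radius of convergence is the smallest modulus among the singular points: 2/11.


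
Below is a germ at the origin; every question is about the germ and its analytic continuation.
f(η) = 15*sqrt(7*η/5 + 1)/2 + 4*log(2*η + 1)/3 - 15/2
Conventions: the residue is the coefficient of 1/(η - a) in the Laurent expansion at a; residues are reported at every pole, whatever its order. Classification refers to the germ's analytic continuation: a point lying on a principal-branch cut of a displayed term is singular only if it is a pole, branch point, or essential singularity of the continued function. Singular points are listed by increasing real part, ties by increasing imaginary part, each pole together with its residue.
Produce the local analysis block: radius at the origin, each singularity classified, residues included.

Branch term (15/2)*sqrt(1 - η/(-5/7)): its argument vanishes at η = -5/7, a square-root branch point, modulus 5/7.
Branch term (4/3)*log(1 - η/(-1/2)): its argument vanishes at η = -1/2, a logarithmic branch point, modulus 1/2.
The radius of convergence is the smallest modulus among the singular points: 1/2.
List the singular points by increasing real part (a conjugate pair: the negative imaginary part first).

Radius of convergence at 0: 1/2.
At -5/7: an algebraic (square-root) branch point.
At -1/2: a logarithmic branch point.


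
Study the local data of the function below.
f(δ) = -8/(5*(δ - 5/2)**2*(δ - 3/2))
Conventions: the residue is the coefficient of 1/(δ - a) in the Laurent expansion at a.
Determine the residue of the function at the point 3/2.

The residue is -8/5.

At the order-1 pole 3/2 set g(δ) = (δ - (3/2))*f(δ) = -8/(5*(δ - 5/2)**2).
Simple pole: residue = g(a) at a = 3/2, which is -8/5.


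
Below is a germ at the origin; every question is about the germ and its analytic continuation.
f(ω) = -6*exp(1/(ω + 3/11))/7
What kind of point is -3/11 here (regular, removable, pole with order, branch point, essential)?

The point is an essential singularity.

The exponent 1/(ω - (-3/11)) has a pole at -3/11, so exp(1/(ω - (-3/11))) takes every nonzero value near it: an essential singularity (not a pole of any order).


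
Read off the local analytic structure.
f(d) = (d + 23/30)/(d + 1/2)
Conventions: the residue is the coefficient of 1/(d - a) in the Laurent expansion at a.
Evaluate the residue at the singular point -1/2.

At the order-1 pole -1/2 set g(d) = (d - (-1/2))*f(d) = d + 23/30.
Simple pole: residue = g(a) at a = -1/2, which is 4/15.

The residue is 4/15.


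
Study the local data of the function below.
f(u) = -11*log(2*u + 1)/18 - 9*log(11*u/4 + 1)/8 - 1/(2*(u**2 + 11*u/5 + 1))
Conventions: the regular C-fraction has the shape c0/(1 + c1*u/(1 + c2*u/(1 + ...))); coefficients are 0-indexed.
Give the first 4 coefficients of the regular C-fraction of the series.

The regular C-fraction coefficients are [-1/2, -4631/720, 5026631/666864, 45559614183/465566563220].

Taylor coefficients (expand at 0): a_0 = -1/2, a_1 = -4631/1440, a_2 = 204833/57600, a_3 = -10894103/1728000.
c0 = a_0 = -1/2. Peel one level at a time: if S = 1 + c*u/S' with S'(0) = 1, then c is the u-coefficient of S and S' = c*u/(S - 1).
S_1 = c0/f = 1 + (-4631/720)*u + (5026631/103680)*u^2 + ...; c1 = -4631/720.
S_2 = c1*u/(S_1 - 1) = 1 + (5026631/666864)*u + (-15186538061/20588314560)*u^2 + ...; c2 = 5026631/666864.
S_3 = c2*u/(S_2 - 1) = 1 + (45559614183/465566563220)*u + ...; c3 = 45559614183/465566563220.


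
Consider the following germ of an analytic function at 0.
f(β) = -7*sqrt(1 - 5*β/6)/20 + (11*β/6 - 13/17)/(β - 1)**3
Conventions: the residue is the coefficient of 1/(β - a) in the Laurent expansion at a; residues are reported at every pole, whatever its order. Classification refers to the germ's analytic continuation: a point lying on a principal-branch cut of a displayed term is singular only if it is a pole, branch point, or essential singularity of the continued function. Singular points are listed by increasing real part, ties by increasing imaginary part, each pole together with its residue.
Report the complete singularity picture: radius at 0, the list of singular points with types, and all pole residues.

Denominator factor (β - 1)^3: pole of order 3 at 1, modulus 1.
Branch term (-7/20)*sqrt(1 - β/(6/5)): its argument vanishes at β = 6/5, a square-root branch point, modulus 6/5.
The radius of convergence is the smallest modulus among the singular points: 1.
The branch term is analytic at 1 and contributes nothing to the residue; only the rational part matters.
At the order-3 pole 1 set g(β) = (β - (1))^3*(rational part) = 11*β/6 - 13/17.
Order-3 pole: residue = g''(a)/2; g''(1) = 0, so the residue is 0.
List the singular points by increasing real part (a conjugate pair: the negative imaginary part first).

Radius of convergence at 0: 1.
At 1: a pole of order 3; residue 0.
At 6/5: an algebraic (square-root) branch point.


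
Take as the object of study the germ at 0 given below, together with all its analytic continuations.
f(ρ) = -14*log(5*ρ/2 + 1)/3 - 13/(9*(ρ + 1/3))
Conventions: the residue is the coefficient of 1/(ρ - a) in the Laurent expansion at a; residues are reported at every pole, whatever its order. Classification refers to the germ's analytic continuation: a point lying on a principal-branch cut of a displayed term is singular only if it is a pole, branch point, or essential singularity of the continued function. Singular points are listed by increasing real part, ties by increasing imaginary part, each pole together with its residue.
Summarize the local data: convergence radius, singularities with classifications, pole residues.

Radius of convergence at 0: 1/3.
At -2/5: a logarithmic branch point.
At -1/3: a pole of order 1; residue -13/9.

Denominator factor (ρ + 1/3): pole of order 1 at -1/3, modulus 1/3.
Branch term (-14/3)*log(1 - ρ/(-2/5)): its argument vanishes at ρ = -2/5, a logarithmic branch point, modulus 2/5.
The radius of convergence is the smallest modulus among the singular points: 1/3.
The branch term is analytic at -1/3 and contributes nothing to the residue; only the rational part matters.
At the order-1 pole -1/3 set g(ρ) = (ρ - (-1/3))*(rational part) = -13/9.
Simple pole: residue = g(a) at a = -1/3, which is -13/9.
List the singular points by increasing real part (a conjugate pair: the negative imaginary part first).


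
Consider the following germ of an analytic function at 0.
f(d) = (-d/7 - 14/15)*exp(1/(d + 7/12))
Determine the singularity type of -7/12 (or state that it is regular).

The exponent 1/(d - (-7/12)) has a pole at -7/12, so exp(1/(d - (-7/12))) takes every nonzero value near it: an essential singularity (not a pole of any order).

The point is an essential singularity.


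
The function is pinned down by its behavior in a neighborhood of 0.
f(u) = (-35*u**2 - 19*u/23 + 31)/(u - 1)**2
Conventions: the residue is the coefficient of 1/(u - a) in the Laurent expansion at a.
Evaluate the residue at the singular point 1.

The residue is -1629/23.

At the order-2 pole 1 set g(u) = (u - (1))^2*f(u) = -35*u**2 - 19*u/23 + 31.
Order-2 pole: residue = g'(a); g'(1) = -1629/23, so the residue is -1629/23.


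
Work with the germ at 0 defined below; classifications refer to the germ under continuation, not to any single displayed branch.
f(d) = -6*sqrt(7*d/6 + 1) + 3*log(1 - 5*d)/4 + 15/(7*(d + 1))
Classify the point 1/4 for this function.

The point is a regular point.

Denominator factors: d + 1 = 5/4 at d = 1/4 — none vanishes.
Branch term sqrt(1 - d/(-6/7)): argument at 1/4 is 31/24, nonzero, so 1/4 is not its branch point (a point on a principal cut is still regular for the continued germ).
Branch term log(1 - d/(1/5)): argument at 1/4 is -1/4, nonzero, so 1/4 is not its branch point (a point on a principal cut is still regular for the continued germ).
So the germ continues analytically to 1/4.


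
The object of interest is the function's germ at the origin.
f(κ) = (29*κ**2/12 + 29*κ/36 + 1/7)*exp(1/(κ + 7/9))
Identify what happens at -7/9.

The exponent 1/(κ - (-7/9)) has a pole at -7/9, so exp(1/(κ - (-7/9))) takes every nonzero value near it: an essential singularity (not a pole of any order).

The point is an essential singularity.


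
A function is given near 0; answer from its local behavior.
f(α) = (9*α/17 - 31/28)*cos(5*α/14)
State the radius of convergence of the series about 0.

The factor cos(5*α/14) is entire and contributes no finite singular point.
The polynomial part has no poles.
No finite singular points: the Taylor series at 0 converges everywhere.

The radius of convergence is infinite.


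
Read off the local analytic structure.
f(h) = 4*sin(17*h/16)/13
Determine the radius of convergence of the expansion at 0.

The radius of convergence is infinite.

The factor sin(17*h/16) is entire and contributes no finite singular point.
The polynomial part has no poles.
No finite singular points: the Taylor series at 0 converges everywhere.


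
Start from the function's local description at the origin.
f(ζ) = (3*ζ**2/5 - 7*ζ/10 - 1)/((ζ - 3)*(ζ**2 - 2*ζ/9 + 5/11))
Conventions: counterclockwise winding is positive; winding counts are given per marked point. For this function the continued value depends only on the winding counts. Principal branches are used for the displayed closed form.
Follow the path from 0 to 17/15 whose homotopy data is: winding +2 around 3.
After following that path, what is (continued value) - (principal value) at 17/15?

Continued minus principal equals 0.

The function is rational, hence single-valued: continuing it around any pole returns the same value, so the difference is 0.


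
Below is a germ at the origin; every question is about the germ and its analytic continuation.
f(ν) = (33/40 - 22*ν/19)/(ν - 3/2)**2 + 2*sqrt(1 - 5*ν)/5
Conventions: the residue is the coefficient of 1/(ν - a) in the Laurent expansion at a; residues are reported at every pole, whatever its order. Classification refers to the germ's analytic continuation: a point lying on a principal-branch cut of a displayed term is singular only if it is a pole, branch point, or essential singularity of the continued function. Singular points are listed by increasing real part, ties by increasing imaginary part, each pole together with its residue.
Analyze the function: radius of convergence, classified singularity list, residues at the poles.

Denominator factor (ν - 3/2)^2: pole of order 2 at 3/2, modulus 3/2.
Branch term (2/5)*sqrt(1 - ν/(1/5)): its argument vanishes at ν = 1/5, a square-root branch point, modulus 1/5.
The radius of convergence is the smallest modulus among the singular points: 1/5.
The branch term is analytic at 3/2 and contributes nothing to the residue; only the rational part matters.
At the order-2 pole 3/2 set g(ν) = (ν - (3/2))^2*(rational part) = 33/40 - 22*ν/19.
Order-2 pole: residue = g'(a); g'(3/2) = -22/19, so the residue is -22/19.
List the singular points by increasing real part (a conjugate pair: the negative imaginary part first).

Radius of convergence at 0: 1/5.
At 1/5: an algebraic (square-root) branch point.
At 3/2: a pole of order 2; residue -22/19.


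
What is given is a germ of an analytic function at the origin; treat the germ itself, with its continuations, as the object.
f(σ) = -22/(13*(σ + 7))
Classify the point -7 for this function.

The point is a pole of order 1.

The denominator factor σ + 7 vanishes at -7 and appears to the power 1; the numerator there equals -22/13, nonzero, and no other factor vanishes.
Hence a pole whose order is the multiplicity, 1.


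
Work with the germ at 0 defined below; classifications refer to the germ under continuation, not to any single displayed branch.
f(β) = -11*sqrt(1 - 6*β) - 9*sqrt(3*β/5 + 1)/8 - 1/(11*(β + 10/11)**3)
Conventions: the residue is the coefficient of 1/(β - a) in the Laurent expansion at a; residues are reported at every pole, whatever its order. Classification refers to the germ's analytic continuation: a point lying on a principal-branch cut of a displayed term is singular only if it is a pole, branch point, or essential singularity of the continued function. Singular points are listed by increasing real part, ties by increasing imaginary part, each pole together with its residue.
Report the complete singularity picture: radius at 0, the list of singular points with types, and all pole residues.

Radius of convergence at 0: 1/6.
At -5/3: an algebraic (square-root) branch point.
At -10/11: a pole of order 3; residue 0.
At 1/6: an algebraic (square-root) branch point.

Denominator factor (β + 10/11)^3: pole of order 3 at -10/11, modulus 10/11.
Branch term (-9/8)*sqrt(1 - β/(-5/3)): its argument vanishes at β = -5/3, a square-root branch point, modulus 5/3.
Branch term (-11)*sqrt(1 - β/(1/6)): its argument vanishes at β = 1/6, a square-root branch point, modulus 1/6.
The radius of convergence is the smallest modulus among the singular points: 1/6.
The branch terms are analytic at -10/11 and contribute nothing to the residue; only the rational part matters.
At the order-3 pole -10/11 set g(β) = (β - (-10/11))^3*(rational part) = -1/11.
Order-3 pole: residue = g''(a)/2; g''(-10/11) = 0, so the residue is 0.
List the singular points by increasing real part (a conjugate pair: the negative imaginary part first).


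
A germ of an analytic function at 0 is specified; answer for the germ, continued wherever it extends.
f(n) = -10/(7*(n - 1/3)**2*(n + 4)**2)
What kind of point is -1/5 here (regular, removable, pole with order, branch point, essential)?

The point is a regular point.

Denominator factors: n - 1/3 = -8/15 at n = -1/5; n + 4 = 19/5 at n = -1/5 — none vanishes.
So the germ continues analytically to -1/5.


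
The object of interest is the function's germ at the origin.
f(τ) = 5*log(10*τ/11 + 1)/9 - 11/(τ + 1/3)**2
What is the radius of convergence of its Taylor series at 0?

The radius of convergence is 1/3.

Denominator factor (τ + 1/3)^2: pole of order 2 at -1/3, modulus 1/3.
Branch term (5/9)*log(1 - τ/(-11/10)): its argument vanishes at τ = -11/10, a logarithmic branch point, modulus 11/10.
The radius of convergence is the smallest modulus among the singular points: 1/3.


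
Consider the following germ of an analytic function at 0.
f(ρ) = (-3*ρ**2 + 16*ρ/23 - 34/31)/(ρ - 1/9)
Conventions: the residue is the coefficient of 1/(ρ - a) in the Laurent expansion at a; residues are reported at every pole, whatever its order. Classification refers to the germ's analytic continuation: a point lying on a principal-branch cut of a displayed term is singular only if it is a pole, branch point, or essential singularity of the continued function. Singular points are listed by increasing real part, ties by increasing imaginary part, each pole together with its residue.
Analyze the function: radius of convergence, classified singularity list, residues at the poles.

Denominator factor (ρ - 1/9): pole of order 1 at 1/9, modulus 1/9.
The radius of convergence is the smallest modulus among the singular points: 1/9.
At the order-1 pole 1/9 set g(ρ) = (ρ - (1/9))*f(ρ) = -3*ρ**2 + 16*ρ/23 - 34/31.
Simple pole: residue = g(a) at a = 1/9, which is -20339/19251.

Radius of convergence at 0: 1/9.
At 1/9: a pole of order 1; residue -20339/19251.


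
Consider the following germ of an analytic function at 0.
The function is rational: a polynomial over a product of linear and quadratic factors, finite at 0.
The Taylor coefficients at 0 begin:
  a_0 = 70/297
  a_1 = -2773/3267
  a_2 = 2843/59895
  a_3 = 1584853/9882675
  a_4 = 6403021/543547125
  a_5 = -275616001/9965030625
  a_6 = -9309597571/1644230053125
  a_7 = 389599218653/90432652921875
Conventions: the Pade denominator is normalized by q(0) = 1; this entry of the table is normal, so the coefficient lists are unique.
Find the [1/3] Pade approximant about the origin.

The Pade approximant has numerator coefficients [70/297, -1858594561/2261134117]; denominator coefficients [1, 1286340751/11305670585, 2355612638/11305670585, 5848417584/124362376435].

Taylor coefficients needed (read off): a_0 = 70/297, a_1 = -2773/3267, a_2 = 2843/59895, a_3 = 1584853/9882675, a_4 = 6403021/543547125.
Write the denominator as Q(x) = 1 + q1*x + q2*x^2 + q3*x^3. Requiring Q*f - P = O(x^5) with deg P <= 1 kills the coefficients of x^2..x^4 in Q*f:
  x^2: a_2 + q1*a_1 + q2*a_0 = 0, i.e. 2843/59895 + (-2773/3267)*q1 + (70/297)*q2 = 0.
  x^3: a_3 + q1*a_2 + q2*a_1 + q3*a_0 = 0, i.e. 1584853/9882675 + (2843/59895)*q1 + (-2773/3267)*q2 + (70/297)*q3 = 0.
  x^4: a_4 + q1*a_3 + q2*a_2 + q3*a_1 = 0, i.e. 6403021/543547125 + (1584853/9882675)*q1 + (2843/59895)*q2 + (-2773/3267)*q3 = 0.
Solving this linear system: q1 = 1286340751/11305670585, q2 = 2355612638/11305670585, q3 = 5848417584/124362376435.
The numerator is Q*f truncated at degree 1: P0 = a_0 = 70/297; P1 = a_1 + q1*a_0 = -1858594561/2261134117.


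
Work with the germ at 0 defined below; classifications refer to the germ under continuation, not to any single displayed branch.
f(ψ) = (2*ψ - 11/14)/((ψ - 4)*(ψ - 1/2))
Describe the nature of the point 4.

The point is a pole of order 1.

The denominator factor ψ - 4 vanishes at 4 and appears to the power 1; the numerator there equals 101/14, nonzero, and no other factor vanishes.
Hence a pole whose order is the multiplicity, 1.


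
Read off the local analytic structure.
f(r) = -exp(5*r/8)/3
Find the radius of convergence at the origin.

The factor exp(5*r/8) is entire and contributes no finite singular point.
The polynomial part has no poles.
No finite singular points: the Taylor series at 0 converges everywhere.

The radius of convergence is infinite.


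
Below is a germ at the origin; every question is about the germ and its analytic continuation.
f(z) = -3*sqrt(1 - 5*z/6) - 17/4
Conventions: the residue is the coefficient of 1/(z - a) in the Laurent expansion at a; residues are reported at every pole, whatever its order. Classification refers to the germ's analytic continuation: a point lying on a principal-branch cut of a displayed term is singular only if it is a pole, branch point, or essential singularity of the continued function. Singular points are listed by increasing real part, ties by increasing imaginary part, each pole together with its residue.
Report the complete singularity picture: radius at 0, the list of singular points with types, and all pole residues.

Branch term (-3)*sqrt(1 - z/(6/5)): its argument vanishes at z = 6/5, a square-root branch point, modulus 6/5.
The radius of convergence is the smallest modulus among the singular points: 6/5.

Radius of convergence at 0: 6/5.
At 6/5: an algebraic (square-root) branch point.


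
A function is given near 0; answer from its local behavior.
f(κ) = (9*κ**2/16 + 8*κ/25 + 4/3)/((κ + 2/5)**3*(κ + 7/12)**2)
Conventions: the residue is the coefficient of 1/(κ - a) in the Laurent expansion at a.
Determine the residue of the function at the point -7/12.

At the order-2 pole -7/12 set g(κ) = (κ - (-7/12))^2*f(κ) = (9*κ**2/16 + 8*κ/25 + 4/3)/(κ + 2/5)**3.
Order-2 pole: residue = g'(a); g'(-7/12) = -51225345/14641, so the residue is -51225345/14641.

The residue is -51225345/14641.


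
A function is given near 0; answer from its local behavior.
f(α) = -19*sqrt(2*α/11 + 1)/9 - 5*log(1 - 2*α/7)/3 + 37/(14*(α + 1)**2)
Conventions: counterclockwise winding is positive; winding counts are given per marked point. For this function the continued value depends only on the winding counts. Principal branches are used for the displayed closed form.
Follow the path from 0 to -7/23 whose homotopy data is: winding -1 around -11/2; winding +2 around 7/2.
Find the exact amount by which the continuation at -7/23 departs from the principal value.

The rational part is single-valued and drops out of the difference; each branch term changes only by its own monodromy.
(-19/9)*sqrt(1 - α/(-11/2)): winding -1 is odd, the square root flips sign, contributing -2*(-19/9)*sqrt(1 - (-7/23)/(-11/2)) = -2*(-19/9)*sqrt(239/253) = (38/2277)*sqrt(60467).
(-5/3)*log(1 - α/(7/2)): each positive loop around 7/2 adds 2*pi*i to the log, so winding +2 contributes (-5/3)*(2)*2*pi*i = -(20/3)*pi*i.
Summing the contributions at α = -7/23 gives ((38/2277)*sqrt(60467)) - ((20/3)*pi)*i.

Continued minus principal equals ((38/2277)*sqrt(60467)) - ((20/3)*pi)*i.


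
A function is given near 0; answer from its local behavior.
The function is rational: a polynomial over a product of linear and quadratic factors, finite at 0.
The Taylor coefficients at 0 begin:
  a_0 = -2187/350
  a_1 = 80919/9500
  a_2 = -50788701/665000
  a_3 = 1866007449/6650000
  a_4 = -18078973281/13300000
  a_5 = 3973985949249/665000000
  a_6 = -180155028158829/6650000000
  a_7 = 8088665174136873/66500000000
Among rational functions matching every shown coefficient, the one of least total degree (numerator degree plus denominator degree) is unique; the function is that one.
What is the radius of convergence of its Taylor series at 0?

No rational of total degree below 4 reproduces all 8 coefficients; solving the [1/3] Pade equations on them gives f(ν) = (-27*ν/38 - 27/28)/((ν - 5/6)**2*(ν + 2/9)), whose expansion matches every shown term.
Denominator factor (ν - 5/6)^2: pole of order 2 at 5/6, modulus 5/6.
Denominator factor (ν + 2/9): pole of order 1 at -2/9, modulus 2/9.
The radius of convergence is the smallest modulus among the singular points: 2/9.

The radius of convergence is 2/9.


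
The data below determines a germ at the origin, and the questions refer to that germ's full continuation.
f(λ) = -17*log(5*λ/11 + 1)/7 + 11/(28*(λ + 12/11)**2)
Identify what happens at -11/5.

The point is a logarithmic branch point.

The term (-17/7)*log(1 - λ/(-11/5)) has argument 1 - -11/5/(-11/5) = 0 at -11/5: a logarithmic (infinitely-sheeted) branch point; the remaining terms are analytic or single-valued there.


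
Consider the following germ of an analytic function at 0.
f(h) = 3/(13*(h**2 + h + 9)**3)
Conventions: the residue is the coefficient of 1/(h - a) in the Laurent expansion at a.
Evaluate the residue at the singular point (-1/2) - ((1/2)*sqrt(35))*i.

The residue is ((18/557375)*sqrt(35))*i.

The factor h**2 + h + 9 splits as (h - a)(h - a') with a = (-1/2) - ((1/2)*sqrt(35))*i, a' = (-1/2) + ((1/2)*sqrt(35))*i. At the order-3 pole a set g(h) = (h - a)^3*f(h) = [3/13] / (h - a')^3.
Order-3 pole: residue = g''(a)/2; g''((-1/2) - ((1/2)*sqrt(35))*i) = ((36/557375)*sqrt(35))*i, so the residue is ((18/557375)*sqrt(35))*i.


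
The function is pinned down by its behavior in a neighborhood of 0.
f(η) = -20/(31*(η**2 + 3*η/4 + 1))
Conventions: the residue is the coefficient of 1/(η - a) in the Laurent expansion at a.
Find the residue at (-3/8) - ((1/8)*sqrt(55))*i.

The residue is -((16/341)*sqrt(55))*i.

The factor η**2 + 3*η/4 + 1 splits as (η - a)(η - a') with a = (-3/8) - ((1/8)*sqrt(55))*i, a' = (-3/8) + ((1/8)*sqrt(55))*i. At the order-1 pole a set g(η) = (η - a)*f(η) = [-20/31] / (η - a').
Simple pole: residue = g(a) at a = (-3/8) - ((1/8)*sqrt(55))*i, which is -((16/341)*sqrt(55))*i.


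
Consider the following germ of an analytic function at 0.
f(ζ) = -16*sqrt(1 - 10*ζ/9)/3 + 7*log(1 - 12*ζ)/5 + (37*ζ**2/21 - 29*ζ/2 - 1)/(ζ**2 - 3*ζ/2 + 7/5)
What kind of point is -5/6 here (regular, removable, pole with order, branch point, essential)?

Denominator factors: ζ**2 - 3*ζ/2 + 7/5 = 301/90 at ζ = -5/6 — none vanishes.
Branch term log(1 - ζ/(1/12)): argument at -5/6 is 11, nonzero, so -5/6 is not its branch point (a point on a principal cut is still regular for the continued germ).
Branch term sqrt(1 - ζ/(9/10)): argument at -5/6 is 52/27, nonzero, so -5/6 is not its branch point (a point on a principal cut is still regular for the continued germ).
So the germ continues analytically to -5/6.

The point is a regular point.


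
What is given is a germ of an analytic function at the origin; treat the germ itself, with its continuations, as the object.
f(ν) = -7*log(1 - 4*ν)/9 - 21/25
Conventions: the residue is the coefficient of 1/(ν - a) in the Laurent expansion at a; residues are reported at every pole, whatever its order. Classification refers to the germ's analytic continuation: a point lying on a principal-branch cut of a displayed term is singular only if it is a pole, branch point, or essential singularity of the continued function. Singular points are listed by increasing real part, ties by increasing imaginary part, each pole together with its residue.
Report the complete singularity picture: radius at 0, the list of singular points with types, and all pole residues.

Radius of convergence at 0: 1/4.
At 1/4: a logarithmic branch point.

Branch term (-7/9)*log(1 - ν/(1/4)): its argument vanishes at ν = 1/4, a logarithmic branch point, modulus 1/4.
The radius of convergence is the smallest modulus among the singular points: 1/4.


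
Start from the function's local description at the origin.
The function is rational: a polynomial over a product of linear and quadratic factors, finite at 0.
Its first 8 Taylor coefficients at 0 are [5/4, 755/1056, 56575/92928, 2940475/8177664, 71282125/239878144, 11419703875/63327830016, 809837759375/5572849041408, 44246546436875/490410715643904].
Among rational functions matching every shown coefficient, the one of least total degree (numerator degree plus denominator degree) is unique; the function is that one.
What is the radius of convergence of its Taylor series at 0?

No rational of total degree below 3 reproduces all 8 coefficients; solving the [1/2] Pade equations on them gives f(μ) = (-17*μ/12 - 11/4)/(μ**2 + μ/8 - 11/5), whose expansion matches every shown term.
Denominator factor (μ**2 + μ/8 - 11/5): discriminant 2821/320, real irrational roots -1/16 + (1/80)*sqrt(14105) and -1/16 - (1/80)*sqrt(14105); poles of order 1, moduli -1/16 + (1/80)*sqrt(14105) and 1/16 + (1/80)*sqrt(14105).
The radius of convergence is the smallest modulus among the singular points: -1/16 + (1/80)*sqrt(14105).

The radius of convergence is -1/16 + (1/80)*sqrt(14105).


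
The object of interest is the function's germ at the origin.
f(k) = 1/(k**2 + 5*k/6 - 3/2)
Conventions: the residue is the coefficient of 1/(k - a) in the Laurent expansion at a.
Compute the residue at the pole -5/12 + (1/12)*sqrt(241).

The factor k**2 + 5*k/6 - 3/2 splits as (k - a)(k - a') with a = -5/12 + (1/12)*sqrt(241), a' = -5/12 - (1/12)*sqrt(241). At the order-1 pole a set g(k) = (k - a)*f(k) = [1] / (k - a').
Simple pole: residue = g(a) at a = -5/12 + (1/12)*sqrt(241), which is (6/241)*sqrt(241).

The residue is (6/241)*sqrt(241).


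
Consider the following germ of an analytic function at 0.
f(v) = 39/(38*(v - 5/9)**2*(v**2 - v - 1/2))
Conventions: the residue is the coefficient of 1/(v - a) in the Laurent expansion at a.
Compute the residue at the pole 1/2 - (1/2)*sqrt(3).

The factor v**2 - v - 1/2 splits as (v - a)(v - a') with a = 1/2 - (1/2)*sqrt(3), a' = 1/2 + (1/2)*sqrt(3). At the order-1 pole a set g(v) = (v - a)*f(v) = [39/(38*(v - 5/9)**2)] / (v - a').
Simple pole: residue = g(a) at a = 1/2 - (1/2)*sqrt(3), which is 28431/278179 - (128466/278179)*sqrt(3).

The residue is 28431/278179 - (128466/278179)*sqrt(3).


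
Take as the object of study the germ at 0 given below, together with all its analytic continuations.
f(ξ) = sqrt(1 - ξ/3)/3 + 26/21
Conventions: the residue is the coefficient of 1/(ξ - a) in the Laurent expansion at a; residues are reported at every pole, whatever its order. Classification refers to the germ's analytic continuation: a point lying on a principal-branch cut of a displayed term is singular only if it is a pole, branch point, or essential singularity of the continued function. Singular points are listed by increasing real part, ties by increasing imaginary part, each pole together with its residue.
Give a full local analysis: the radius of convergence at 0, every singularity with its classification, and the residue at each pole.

Radius of convergence at 0: 3.
At 3: an algebraic (square-root) branch point.

Branch term (1/3)*sqrt(1 - ξ/(3)): its argument vanishes at ξ = 3, a square-root branch point, modulus 3.
The radius of convergence is the smallest modulus among the singular points: 3.


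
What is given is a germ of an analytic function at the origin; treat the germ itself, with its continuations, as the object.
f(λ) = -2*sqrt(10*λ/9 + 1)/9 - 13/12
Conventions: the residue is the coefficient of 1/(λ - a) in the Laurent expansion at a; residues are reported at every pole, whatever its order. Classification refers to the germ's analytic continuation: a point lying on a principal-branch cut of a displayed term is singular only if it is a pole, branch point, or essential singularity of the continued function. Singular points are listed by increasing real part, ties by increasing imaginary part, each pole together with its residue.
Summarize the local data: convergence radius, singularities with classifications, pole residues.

Radius of convergence at 0: 9/10.
At -9/10: an algebraic (square-root) branch point.

Branch term (-2/9)*sqrt(1 - λ/(-9/10)): its argument vanishes at λ = -9/10, a square-root branch point, modulus 9/10.
The radius of convergence is the smallest modulus among the singular points: 9/10.


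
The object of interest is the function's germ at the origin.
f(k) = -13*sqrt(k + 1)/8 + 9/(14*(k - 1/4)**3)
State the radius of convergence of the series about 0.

The radius of convergence is 1/4.

Denominator factor (k - 1/4)^3: pole of order 3 at 1/4, modulus 1/4.
Branch term (-13/8)*sqrt(1 - k/(-1)): its argument vanishes at k = -1, a square-root branch point, modulus 1.
The radius of convergence is the smallest modulus among the singular points: 1/4.


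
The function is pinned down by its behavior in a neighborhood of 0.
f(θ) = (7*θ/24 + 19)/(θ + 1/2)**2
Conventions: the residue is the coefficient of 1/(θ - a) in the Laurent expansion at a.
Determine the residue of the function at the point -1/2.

The residue is 7/24.

At the order-2 pole -1/2 set g(θ) = (θ - (-1/2))^2*f(θ) = 7*θ/24 + 19.
Order-2 pole: residue = g'(a); g'(-1/2) = 7/24, so the residue is 7/24.


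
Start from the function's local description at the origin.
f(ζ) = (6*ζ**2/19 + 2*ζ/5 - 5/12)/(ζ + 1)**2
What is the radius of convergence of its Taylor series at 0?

The radius of convergence is 1.

Denominator factor (ζ + 1)^2: pole of order 2 at -1, modulus 1.
The radius of convergence is the smallest modulus among the singular points: 1.


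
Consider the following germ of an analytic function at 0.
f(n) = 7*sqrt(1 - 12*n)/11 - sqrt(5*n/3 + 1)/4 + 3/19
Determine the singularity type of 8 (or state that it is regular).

There is no denominator, hence no pole anywhere.
Branch term sqrt(1 - n/(-3/5)): argument at 8 is 43/3, nonzero, so 8 is not its branch point (a point on a principal cut is still regular for the continued germ).
Branch term sqrt(1 - n/(1/12)): argument at 8 is -95, nonzero, so 8 is not its branch point (a point on a principal cut is still regular for the continued germ).
So the germ continues analytically to 8.

The point is a regular point.


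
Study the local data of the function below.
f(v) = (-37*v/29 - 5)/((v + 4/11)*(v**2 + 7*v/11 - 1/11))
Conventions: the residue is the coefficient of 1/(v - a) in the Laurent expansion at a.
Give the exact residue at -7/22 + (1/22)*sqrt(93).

The factor v**2 + 7*v/11 - 1/11 splits as (v - a)(v - a') with a = -7/22 + (1/22)*sqrt(93), a' = -7/22 - (1/22)*sqrt(93). At the order-1 pole a set g(v) = (v - a)*f(v) = [(-37*v/29 - 5)/(v + 4/11)] / (v - a').
Simple pole: residue = g(a) at a = -7/22 + (1/22)*sqrt(93), which is -15917/1334 - (935/41354)*sqrt(93).

The residue is -15917/1334 - (935/41354)*sqrt(93).


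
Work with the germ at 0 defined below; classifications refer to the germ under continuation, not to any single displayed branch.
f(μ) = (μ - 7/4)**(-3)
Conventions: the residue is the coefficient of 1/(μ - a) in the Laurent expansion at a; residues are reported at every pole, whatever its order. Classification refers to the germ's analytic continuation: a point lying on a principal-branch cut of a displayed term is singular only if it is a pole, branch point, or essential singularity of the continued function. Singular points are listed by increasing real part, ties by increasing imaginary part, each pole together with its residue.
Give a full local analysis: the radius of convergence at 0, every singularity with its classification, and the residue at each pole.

Denominator factor (μ - 7/4)^3: pole of order 3 at 7/4, modulus 7/4.
The radius of convergence is the smallest modulus among the singular points: 7/4.
At the order-3 pole 7/4 set g(μ) = (μ - (7/4))^3*f(μ) = 1.
Order-3 pole: residue = g''(a)/2; g''(7/4) = 0, so the residue is 0.

Radius of convergence at 0: 7/4.
At 7/4: a pole of order 3; residue 0.


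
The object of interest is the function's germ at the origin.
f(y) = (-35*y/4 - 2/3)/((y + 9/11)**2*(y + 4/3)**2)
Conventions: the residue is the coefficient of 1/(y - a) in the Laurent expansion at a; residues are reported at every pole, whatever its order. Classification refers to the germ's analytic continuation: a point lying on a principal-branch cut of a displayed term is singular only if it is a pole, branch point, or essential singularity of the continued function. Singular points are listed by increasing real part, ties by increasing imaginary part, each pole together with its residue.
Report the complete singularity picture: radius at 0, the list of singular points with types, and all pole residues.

Denominator factor (y + 4/3)^2: pole of order 2 at -4/3, modulus 4/3.
Denominator factor (y + 9/11)^2: pole of order 2 at -9/11, modulus 9/11.
The radius of convergence is the smallest modulus among the singular points: 9/11.
At the order-2 pole -4/3 set g(y) = (y - (-4/3))^2*f(y) = (-35*y/4 - 2/3)/(y + 9/11)**2.
Order-2 pole: residue = g'(a); g'(-4/3) = 2514501/19652, so the residue is 2514501/19652.
At the order-2 pole -9/11 set g(y) = (y - (-9/11))^2*f(y) = (-35*y/4 - 2/3)/(y + 4/3)**2.
Order-2 pole: residue = g'(a); g'(-9/11) = -2514501/19652, so the residue is -2514501/19652.
List the singular points by increasing real part (a conjugate pair: the negative imaginary part first).

Radius of convergence at 0: 9/11.
At -4/3: a pole of order 2; residue 2514501/19652.
At -9/11: a pole of order 2; residue -2514501/19652.


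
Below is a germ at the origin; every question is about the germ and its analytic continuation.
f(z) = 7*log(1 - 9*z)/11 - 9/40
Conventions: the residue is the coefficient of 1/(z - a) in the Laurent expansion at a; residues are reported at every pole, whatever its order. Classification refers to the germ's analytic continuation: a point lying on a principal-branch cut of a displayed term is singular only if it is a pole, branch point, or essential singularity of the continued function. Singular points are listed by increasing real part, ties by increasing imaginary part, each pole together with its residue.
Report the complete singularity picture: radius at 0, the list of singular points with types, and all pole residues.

Radius of convergence at 0: 1/9.
At 1/9: a logarithmic branch point.

Branch term (7/11)*log(1 - z/(1/9)): its argument vanishes at z = 1/9, a logarithmic branch point, modulus 1/9.
The radius of convergence is the smallest modulus among the singular points: 1/9.


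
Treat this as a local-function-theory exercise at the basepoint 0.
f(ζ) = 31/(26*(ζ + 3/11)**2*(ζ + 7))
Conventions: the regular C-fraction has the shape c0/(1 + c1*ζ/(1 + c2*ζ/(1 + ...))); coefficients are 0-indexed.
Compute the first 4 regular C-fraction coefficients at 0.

The regular C-fraction coefficients are [3751/1638, 157/21, -913/471, 70598/39093].

Taylor coefficients (expand at 0): a_0 = 3751/1638, a_1 = -588907/34398, a_2 = 11414293/120393, a_3 = -3527639203/7584759.
c0 = a_0 = 3751/1638. Peel one level at a time: if S = 1 + c*ζ/S' with S'(0) = 1, then c is the ζ-coefficient of S and S' = c*ζ/(S - 1).
S_1 = c0/f = 1 + (157/21)*ζ + (913/63)*ζ^2 + ...; c1 = 157/21.
S_2 = c1*ζ/(S_1 - 1) = 1 + (-913/471)*ζ + (776578/221841)*ζ^2 + ...; c2 = -913/471.
S_3 = c2*ζ/(S_2 - 1) = 1 + (70598/39093)*ζ + ...; c3 = 70598/39093.


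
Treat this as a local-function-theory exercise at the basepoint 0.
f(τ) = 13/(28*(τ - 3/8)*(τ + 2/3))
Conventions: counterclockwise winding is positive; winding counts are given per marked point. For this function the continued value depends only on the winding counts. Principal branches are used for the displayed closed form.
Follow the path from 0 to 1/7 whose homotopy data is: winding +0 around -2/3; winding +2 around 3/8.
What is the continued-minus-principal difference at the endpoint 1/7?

Continued minus principal equals 0.

The function is rational, hence single-valued: continuing it around any pole returns the same value, so the difference is 0.


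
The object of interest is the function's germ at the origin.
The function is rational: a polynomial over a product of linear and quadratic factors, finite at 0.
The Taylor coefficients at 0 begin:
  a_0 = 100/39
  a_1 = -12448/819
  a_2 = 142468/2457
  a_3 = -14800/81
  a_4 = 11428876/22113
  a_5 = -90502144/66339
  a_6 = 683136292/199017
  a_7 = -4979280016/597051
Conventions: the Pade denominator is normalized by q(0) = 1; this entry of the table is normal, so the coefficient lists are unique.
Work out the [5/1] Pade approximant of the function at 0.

The Pade approximant has numerator coefficients [100/39, -13507818419/1544192832, 1270248521/64341368, -56859320117/1544192832, 22046648041/386048208, -32849631021/514730944]; denominator coefficients [1, 170784073/67876608].


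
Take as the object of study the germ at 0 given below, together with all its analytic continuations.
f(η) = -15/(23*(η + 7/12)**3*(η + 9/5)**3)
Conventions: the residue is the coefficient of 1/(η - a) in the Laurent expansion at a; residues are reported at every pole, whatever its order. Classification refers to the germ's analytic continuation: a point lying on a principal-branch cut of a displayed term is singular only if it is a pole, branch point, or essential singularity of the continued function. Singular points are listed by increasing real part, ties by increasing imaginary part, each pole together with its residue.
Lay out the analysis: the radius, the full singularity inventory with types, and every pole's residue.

Radius of convergence at 0: 7/12.
At -9/5: a pole of order 3; residue 69984000000/47680646639.
At -7/12: a pole of order 3; residue -69984000000/47680646639.

Denominator factor (η + 7/12)^3: pole of order 3 at -7/12, modulus 7/12.
Denominator factor (η + 9/5)^3: pole of order 3 at -9/5, modulus 9/5.
The radius of convergence is the smallest modulus among the singular points: 7/12.
At the order-3 pole -9/5 set g(η) = (η - (-9/5))^3*f(η) = -15/(23*(η + 7/12)**3).
Order-3 pole: residue = g''(a)/2; g''(-9/5) = 139968000000/47680646639, so the residue is 69984000000/47680646639.
At the order-3 pole -7/12 set g(η) = (η - (-7/12))^3*f(η) = -15/(23*(η + 9/5)**3).
Order-3 pole: residue = g''(a)/2; g''(-7/12) = -139968000000/47680646639, so the residue is -69984000000/47680646639.
List the singular points by increasing real part (a conjugate pair: the negative imaginary part first).
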